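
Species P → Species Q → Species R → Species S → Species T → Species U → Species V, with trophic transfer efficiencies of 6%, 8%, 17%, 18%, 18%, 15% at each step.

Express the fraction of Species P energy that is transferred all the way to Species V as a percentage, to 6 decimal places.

Product of link efficiencies: 0.06 × 0.08 × 0.17 × 0.18 × 0.18 × 0.15 = 0.00000396576
As a percentage: 0.00000396576 × 100 = 0.000397%

0.000397%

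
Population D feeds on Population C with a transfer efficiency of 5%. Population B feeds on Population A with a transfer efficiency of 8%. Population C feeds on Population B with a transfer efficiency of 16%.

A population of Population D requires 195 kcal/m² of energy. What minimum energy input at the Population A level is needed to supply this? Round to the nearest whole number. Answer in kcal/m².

304688 kcal/m²

Cumulative transfer efficiency: 0.08 × 0.16 × 0.05 = 0.00064
Population A energy = 195 / 0.00064 = 304688 kcal/m²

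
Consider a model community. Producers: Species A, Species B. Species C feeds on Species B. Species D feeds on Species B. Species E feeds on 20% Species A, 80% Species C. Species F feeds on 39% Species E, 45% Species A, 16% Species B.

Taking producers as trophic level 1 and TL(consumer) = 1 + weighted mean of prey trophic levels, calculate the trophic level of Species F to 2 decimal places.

Species C: 1 + 1 = 2
Species D: 1 + 1 = 2
Species E: 1 + (0.2×1 + 0.8×2) = 2.8
Species F: 1 + (0.39×2.8 + 0.45×1 + 0.16×1) = 2.702

2.70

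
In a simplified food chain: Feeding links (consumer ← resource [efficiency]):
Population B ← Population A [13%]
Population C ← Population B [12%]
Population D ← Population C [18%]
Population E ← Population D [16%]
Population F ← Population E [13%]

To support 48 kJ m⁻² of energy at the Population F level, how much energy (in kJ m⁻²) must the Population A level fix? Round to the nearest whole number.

Cumulative transfer efficiency: 0.13 × 0.12 × 0.18 × 0.16 × 0.13 = 0.0000584064
Population A energy = 48 / 0.0000584064 = 821828 kJ m⁻²

821828 kJ m⁻²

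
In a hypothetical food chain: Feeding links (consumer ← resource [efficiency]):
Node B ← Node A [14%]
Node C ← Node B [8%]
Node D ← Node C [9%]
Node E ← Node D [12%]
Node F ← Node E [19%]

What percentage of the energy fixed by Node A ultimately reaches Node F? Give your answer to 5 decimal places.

0.00230%

Product of link efficiencies: 0.14 × 0.08 × 0.09 × 0.12 × 0.19 = 0.0000229824
As a percentage: 0.0000229824 × 100 = 0.00230%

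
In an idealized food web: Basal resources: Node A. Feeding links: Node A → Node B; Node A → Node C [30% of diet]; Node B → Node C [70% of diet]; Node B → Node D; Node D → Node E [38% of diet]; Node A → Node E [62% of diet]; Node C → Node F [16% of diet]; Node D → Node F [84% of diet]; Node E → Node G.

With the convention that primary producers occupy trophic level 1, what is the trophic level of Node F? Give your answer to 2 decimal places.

Node B: 1 + 1 = 2
Node C: 1 + (0.3×1 + 0.7×2) = 2.7
Node D: 1 + 2 = 3
Node E: 1 + (0.38×3 + 0.62×1) = 2.76
Node F: 1 + (0.16×2.7 + 0.84×3) = 3.952
Node G: 1 + 2.76 = 3.76

3.95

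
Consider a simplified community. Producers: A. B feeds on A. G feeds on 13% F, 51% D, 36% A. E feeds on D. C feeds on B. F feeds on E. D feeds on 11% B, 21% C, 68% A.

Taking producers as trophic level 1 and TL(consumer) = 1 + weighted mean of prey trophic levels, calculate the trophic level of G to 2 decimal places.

3.24

B: 1 + 1 = 2
C: 1 + 2 = 3
D: 1 + (0.11×2 + 0.21×3 + 0.68×1) = 2.53
E: 1 + 2.53 = 3.53
F: 1 + 3.53 = 4.53
G: 1 + (0.13×4.53 + 0.51×2.53 + 0.36×1) = 3.2392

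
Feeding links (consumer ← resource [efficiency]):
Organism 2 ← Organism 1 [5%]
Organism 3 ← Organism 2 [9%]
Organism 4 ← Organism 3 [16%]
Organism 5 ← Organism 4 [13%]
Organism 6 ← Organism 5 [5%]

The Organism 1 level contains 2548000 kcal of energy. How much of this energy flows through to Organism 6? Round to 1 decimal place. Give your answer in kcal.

11.9 kcal

Organism 2: 2548000 × 0.05 = 127400 kcal
Organism 3: 127400 × 0.09 = 11466 kcal
Organism 4: 11466 × 0.16 = 1834.56 kcal
Organism 5: 1834.56 × 0.13 = 238.4928 kcal
Organism 6: 238.4928 × 0.05 = 11.92464 kcal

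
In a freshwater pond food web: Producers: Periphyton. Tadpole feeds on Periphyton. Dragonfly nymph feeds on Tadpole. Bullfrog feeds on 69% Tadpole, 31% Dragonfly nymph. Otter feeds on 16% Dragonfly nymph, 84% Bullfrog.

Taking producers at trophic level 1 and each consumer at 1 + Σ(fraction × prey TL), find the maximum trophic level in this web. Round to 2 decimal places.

Tadpole: 1 + 1 = 2
Dragonfly nymph: 1 + 2 = 3
Bullfrog: 1 + (0.69×2 + 0.31×3) = 3.31
Otter: 1 + (0.16×3 + 0.84×3.31) = 4.2604

4.26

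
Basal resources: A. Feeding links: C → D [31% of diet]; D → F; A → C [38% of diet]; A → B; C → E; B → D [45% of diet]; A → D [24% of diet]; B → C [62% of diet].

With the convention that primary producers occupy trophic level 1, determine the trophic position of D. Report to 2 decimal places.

2.95

B: 1 + 1 = 2
C: 1 + (0.62×2 + 0.38×1) = 2.62
D: 1 + (0.45×2 + 0.24×1 + 0.31×2.62) = 2.9522
E: 1 + 2.62 = 3.62
F: 1 + 2.9522 = 3.9522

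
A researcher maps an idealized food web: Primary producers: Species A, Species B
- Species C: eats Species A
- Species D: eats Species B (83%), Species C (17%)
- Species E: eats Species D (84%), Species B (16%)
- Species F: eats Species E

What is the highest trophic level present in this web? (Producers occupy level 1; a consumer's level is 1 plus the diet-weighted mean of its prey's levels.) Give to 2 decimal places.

3.98

Species C: 1 + 1 = 2
Species D: 1 + (0.83×1 + 0.17×2) = 2.17
Species E: 1 + (0.84×2.17 + 0.16×1) = 2.9828
Species F: 1 + 2.9828 = 3.9828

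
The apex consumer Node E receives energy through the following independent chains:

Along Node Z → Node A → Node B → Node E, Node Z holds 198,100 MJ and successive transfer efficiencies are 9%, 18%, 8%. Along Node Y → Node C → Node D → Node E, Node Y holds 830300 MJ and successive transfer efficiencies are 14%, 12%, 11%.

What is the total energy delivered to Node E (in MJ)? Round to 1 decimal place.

1791.1 MJ

Via Node Z: 198100 × 0.09 × 0.18 × 0.08 = 256.7376 MJ
Via Node Y: 830300 × 0.14 × 0.12 × 0.11 = 1534.3944 MJ
Total at Node E: 256.7376 + 1534.3944 = 1791.132 MJ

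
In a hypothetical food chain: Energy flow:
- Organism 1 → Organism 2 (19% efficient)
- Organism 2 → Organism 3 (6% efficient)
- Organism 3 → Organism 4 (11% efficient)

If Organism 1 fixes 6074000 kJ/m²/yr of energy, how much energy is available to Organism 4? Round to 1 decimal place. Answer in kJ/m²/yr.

Organism 2: 6074000 × 0.19 = 1154060 kJ/m²/yr
Organism 3: 1154060 × 0.06 = 69243.6 kJ/m²/yr
Organism 4: 69243.6 × 0.11 = 7616.796 kJ/m²/yr

7616.8 kJ/m²/yr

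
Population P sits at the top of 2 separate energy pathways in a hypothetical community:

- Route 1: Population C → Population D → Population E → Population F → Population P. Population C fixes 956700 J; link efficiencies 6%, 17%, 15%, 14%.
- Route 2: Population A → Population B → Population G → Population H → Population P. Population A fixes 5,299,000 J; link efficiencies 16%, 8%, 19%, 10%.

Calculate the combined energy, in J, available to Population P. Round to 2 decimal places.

Route 1: 956700 × 0.06 × 0.17 × 0.15 × 0.14 = 204.92514 J
Route 2: 5299000 × 0.16 × 0.08 × 0.19 × 0.1 = 1288.7168 J
Total at Population P: 204.92514 + 1288.7168 = 1493.64194 J

1493.64 J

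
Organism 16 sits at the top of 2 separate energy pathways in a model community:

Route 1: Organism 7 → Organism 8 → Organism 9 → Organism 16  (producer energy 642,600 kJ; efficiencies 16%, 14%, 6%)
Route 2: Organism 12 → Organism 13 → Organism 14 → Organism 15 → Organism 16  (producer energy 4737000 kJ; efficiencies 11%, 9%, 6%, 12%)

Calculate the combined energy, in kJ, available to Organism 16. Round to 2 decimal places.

1201.31 kJ

Route 1: 642600 × 0.16 × 0.14 × 0.06 = 863.6544 kJ
Route 2: 4737000 × 0.11 × 0.09 × 0.06 × 0.12 = 337.65336 kJ
Total at Organism 16: 863.6544 + 337.65336 = 1201.30776 kJ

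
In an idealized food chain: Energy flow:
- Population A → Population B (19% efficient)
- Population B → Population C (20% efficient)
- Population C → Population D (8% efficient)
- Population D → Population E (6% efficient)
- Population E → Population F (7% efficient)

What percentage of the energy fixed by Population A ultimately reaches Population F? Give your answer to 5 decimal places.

Product of link efficiencies: 0.19 × 0.2 × 0.08 × 0.06 × 0.07 = 0.000012768
As a percentage: 0.000012768 × 100 = 0.00128%

0.00128%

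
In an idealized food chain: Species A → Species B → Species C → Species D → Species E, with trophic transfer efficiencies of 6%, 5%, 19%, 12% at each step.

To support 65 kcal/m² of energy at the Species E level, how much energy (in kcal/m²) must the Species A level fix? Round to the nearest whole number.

Cumulative transfer efficiency: 0.06 × 0.05 × 0.19 × 0.12 = 0.0000684
Species A energy = 65 / 0.0000684 = 950292 kcal/m²

950292 kcal/m²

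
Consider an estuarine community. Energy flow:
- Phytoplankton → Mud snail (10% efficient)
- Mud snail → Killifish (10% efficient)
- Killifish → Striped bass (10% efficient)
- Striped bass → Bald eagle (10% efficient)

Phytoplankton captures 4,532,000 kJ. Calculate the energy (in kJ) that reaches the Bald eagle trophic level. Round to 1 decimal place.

453.2 kJ

Mud snail: 4532000 × 0.1 = 453200 kJ
Killifish: 453200 × 0.1 = 45320 kJ
Striped bass: 45320 × 0.1 = 4532 kJ
Bald eagle: 4532 × 0.1 = 453.2 kJ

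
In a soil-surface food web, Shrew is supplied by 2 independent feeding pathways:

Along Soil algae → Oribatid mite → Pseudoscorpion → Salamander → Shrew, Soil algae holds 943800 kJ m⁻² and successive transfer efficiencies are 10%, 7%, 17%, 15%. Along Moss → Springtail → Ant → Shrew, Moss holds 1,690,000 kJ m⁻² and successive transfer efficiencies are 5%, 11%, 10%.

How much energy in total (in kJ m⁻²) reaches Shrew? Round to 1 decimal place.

Via Soil algae: 943800 × 0.1 × 0.07 × 0.17 × 0.15 = 168.4683 kJ m⁻²
Via Moss: 1690000 × 0.05 × 0.11 × 0.1 = 929.5 kJ m⁻²
Total at Shrew: 168.4683 + 929.5 = 1097.9683 kJ m⁻²

1098.0 kJ m⁻²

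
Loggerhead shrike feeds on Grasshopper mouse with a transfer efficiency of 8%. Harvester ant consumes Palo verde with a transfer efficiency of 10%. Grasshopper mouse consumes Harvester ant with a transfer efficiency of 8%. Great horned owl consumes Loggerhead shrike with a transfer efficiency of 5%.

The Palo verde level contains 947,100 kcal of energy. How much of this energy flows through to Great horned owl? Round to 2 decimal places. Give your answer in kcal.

Harvester ant: 947100 × 0.1 = 94710 kcal
Grasshopper mouse: 94710 × 0.08 = 7576.8 kcal
Loggerhead shrike: 7576.8 × 0.08 = 606.144 kcal
Great horned owl: 606.144 × 0.05 = 30.3072 kcal

30.31 kcal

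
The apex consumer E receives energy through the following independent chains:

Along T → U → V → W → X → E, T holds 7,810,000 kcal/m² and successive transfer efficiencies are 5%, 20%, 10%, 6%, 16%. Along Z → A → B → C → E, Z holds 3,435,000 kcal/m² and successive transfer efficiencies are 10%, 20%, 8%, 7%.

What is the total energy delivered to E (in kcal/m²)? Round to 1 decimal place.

Via T: 7810000 × 0.05 × 0.2 × 0.1 × 0.06 × 0.16 = 74.976 kcal/m²
Via Z: 3435000 × 0.1 × 0.2 × 0.08 × 0.07 = 384.72 kcal/m²
Total at E: 74.976 + 384.72 = 459.696 kcal/m²

459.7 kcal/m²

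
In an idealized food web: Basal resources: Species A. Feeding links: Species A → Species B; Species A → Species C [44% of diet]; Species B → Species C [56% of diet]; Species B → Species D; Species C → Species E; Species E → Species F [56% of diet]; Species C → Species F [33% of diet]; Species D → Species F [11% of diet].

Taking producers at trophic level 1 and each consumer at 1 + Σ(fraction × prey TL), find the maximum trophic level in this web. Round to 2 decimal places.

Species B: 1 + 1 = 2
Species C: 1 + (0.44×1 + 0.56×2) = 2.56
Species D: 1 + 2 = 3
Species E: 1 + 2.56 = 3.56
Species F: 1 + (0.56×3.56 + 0.33×2.56 + 0.11×3) = 4.1684

4.17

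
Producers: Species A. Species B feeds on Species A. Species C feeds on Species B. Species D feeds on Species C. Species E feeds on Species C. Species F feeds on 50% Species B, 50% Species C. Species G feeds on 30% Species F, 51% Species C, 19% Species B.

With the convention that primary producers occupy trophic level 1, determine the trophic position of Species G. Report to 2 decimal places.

3.96

Species B: 1 + 1 = 2
Species C: 1 + 2 = 3
Species D: 1 + 3 = 4
Species E: 1 + 3 = 4
Species F: 1 + (0.5×2 + 0.5×3) = 3.5
Species G: 1 + (0.3×3.5 + 0.51×3 + 0.19×2) = 3.96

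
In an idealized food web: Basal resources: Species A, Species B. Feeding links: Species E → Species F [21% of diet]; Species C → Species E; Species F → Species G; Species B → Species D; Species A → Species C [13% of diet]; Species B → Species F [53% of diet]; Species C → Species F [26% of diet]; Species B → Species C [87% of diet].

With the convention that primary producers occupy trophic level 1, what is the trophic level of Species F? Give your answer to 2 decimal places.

Species C: 1 + (0.87×1 + 0.13×1) = 2
Species D: 1 + 1 = 2
Species E: 1 + 2 = 3
Species F: 1 + (0.21×3 + 0.53×1 + 0.26×2) = 2.68
Species G: 1 + 2.68 = 3.68

2.68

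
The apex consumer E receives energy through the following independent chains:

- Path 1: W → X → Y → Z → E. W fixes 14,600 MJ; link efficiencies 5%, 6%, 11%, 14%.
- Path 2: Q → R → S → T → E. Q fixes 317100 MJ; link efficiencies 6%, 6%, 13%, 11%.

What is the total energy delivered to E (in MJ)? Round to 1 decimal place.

Path 1: 14600 × 0.05 × 0.06 × 0.11 × 0.14 = 0.67452 MJ
Path 2: 317100 × 0.06 × 0.06 × 0.13 × 0.11 = 16.324308 MJ
Total at E: 0.67452 + 16.324308 = 16.998828 MJ

17.0 MJ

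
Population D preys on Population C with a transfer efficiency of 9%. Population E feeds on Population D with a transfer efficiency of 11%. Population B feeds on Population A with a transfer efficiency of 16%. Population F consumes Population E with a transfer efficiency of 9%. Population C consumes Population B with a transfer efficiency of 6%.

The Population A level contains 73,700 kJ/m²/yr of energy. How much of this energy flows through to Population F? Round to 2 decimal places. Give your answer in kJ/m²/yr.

Population B: 73700 × 0.16 = 11792 kJ/m²/yr
Population C: 11792 × 0.06 = 707.52 kJ/m²/yr
Population D: 707.52 × 0.09 = 63.6768 kJ/m²/yr
Population E: 63.6768 × 0.11 = 7.004448 kJ/m²/yr
Population F: 7.004448 × 0.09 = 0.63040032 kJ/m²/yr

0.63 kJ/m²/yr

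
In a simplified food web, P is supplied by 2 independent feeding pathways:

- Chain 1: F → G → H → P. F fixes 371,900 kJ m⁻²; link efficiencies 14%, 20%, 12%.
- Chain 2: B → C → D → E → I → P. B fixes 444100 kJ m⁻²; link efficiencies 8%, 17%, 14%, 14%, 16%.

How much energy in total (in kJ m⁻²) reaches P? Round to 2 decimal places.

Chain 1: 371900 × 0.14 × 0.2 × 0.12 = 1249.584 kJ m⁻²
Chain 2: 444100 × 0.08 × 0.17 × 0.14 × 0.14 × 0.16 = 18.94068736 kJ m⁻²
Total at P: 1249.584 + 18.94068736 = 1268.52468736 kJ m⁻²

1268.52 kJ m⁻²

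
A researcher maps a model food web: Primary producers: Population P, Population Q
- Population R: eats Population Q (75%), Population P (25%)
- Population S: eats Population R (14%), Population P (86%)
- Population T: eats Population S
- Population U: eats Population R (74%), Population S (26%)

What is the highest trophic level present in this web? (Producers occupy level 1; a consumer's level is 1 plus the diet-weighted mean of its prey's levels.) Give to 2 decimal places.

3.14

Population R: 1 + (0.75×1 + 0.25×1) = 2
Population S: 1 + (0.14×2 + 0.86×1) = 2.14
Population T: 1 + 2.14 = 3.14
Population U: 1 + (0.74×2 + 0.26×2.14) = 3.0364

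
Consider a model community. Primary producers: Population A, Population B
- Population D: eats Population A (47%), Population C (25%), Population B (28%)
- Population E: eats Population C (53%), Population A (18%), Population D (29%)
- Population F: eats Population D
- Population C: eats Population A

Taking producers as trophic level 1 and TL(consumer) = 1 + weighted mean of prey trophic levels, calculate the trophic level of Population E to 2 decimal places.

2.89

Population C: 1 + 1 = 2
Population D: 1 + (0.47×1 + 0.25×2 + 0.28×1) = 2.25
Population E: 1 + (0.53×2 + 0.18×1 + 0.29×2.25) = 2.8925
Population F: 1 + 2.25 = 3.25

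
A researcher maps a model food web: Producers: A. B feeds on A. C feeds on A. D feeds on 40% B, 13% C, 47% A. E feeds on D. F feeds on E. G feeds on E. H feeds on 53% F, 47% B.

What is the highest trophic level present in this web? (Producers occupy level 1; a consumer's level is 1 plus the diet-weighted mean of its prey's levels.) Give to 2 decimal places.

B: 1 + 1 = 2
C: 1 + 1 = 2
D: 1 + (0.4×2 + 0.13×2 + 0.47×1) = 2.53
E: 1 + 2.53 = 3.53
F: 1 + 3.53 = 4.53
G: 1 + 3.53 = 4.53
H: 1 + (0.53×4.53 + 0.47×2) = 4.3409

4.53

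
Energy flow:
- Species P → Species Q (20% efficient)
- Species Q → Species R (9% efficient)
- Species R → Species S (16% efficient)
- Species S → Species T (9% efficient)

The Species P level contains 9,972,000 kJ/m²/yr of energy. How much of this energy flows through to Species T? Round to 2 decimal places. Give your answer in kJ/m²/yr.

2584.74 kJ/m²/yr

Species Q: 9972000 × 0.2 = 1994400 kJ/m²/yr
Species R: 1994400 × 0.09 = 179496 kJ/m²/yr
Species S: 179496 × 0.16 = 28719.36 kJ/m²/yr
Species T: 28719.36 × 0.09 = 2584.7424 kJ/m²/yr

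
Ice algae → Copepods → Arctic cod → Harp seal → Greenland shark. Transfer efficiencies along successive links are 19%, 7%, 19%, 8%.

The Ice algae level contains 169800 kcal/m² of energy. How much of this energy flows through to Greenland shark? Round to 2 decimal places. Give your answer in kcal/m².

34.33 kcal/m²

Copepods: 169800 × 0.19 = 32262 kcal/m²
Arctic cod: 32262 × 0.07 = 2258.34 kcal/m²
Harp seal: 2258.34 × 0.19 = 429.0846 kcal/m²
Greenland shark: 429.0846 × 0.08 = 34.326768 kcal/m²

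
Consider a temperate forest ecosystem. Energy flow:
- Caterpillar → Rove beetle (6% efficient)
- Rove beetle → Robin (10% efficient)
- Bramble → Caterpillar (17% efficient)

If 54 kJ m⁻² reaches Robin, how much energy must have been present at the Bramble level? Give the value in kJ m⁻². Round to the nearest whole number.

52941 kJ m⁻²

Cumulative transfer efficiency: 0.17 × 0.06 × 0.1 = 0.00102
Bramble energy = 54 / 0.00102 = 52941 kJ m⁻²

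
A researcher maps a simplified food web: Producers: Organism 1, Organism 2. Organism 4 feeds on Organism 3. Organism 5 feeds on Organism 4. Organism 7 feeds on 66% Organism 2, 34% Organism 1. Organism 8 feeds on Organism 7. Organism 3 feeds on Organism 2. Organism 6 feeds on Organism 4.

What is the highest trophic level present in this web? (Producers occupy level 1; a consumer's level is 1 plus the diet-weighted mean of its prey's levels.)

Organism 3: 1 + 1 = 2
Organism 4: 1 + 2 = 3
Organism 5: 1 + 3 = 4
Organism 6: 1 + 3 = 4
Organism 7: 1 + (0.66×1 + 0.34×1) = 2
Organism 8: 1 + 2 = 3

4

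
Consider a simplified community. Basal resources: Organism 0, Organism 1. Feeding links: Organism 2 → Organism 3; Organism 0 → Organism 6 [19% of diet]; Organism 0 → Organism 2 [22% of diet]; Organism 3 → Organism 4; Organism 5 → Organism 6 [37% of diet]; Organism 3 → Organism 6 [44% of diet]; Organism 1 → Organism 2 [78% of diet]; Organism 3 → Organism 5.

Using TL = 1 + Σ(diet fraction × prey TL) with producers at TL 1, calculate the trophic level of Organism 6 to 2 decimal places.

Organism 2: 1 + (0.78×1 + 0.22×1) = 2
Organism 3: 1 + 2 = 3
Organism 4: 1 + 3 = 4
Organism 5: 1 + 3 = 4
Organism 6: 1 + (0.19×1 + 0.37×4 + 0.44×3) = 3.99

3.99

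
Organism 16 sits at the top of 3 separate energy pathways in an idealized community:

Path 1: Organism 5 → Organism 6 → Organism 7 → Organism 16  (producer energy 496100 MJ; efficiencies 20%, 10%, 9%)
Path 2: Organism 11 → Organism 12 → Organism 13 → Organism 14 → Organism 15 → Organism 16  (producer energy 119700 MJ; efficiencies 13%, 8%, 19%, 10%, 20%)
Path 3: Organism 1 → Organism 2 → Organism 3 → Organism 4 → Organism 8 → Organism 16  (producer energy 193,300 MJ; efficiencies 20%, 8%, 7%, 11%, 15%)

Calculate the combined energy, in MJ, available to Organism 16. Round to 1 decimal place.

Path 1: 496100 × 0.2 × 0.1 × 0.09 = 892.98 MJ
Path 2: 119700 × 0.13 × 0.08 × 0.19 × 0.1 × 0.2 = 4.730544 MJ
Path 3: 193300 × 0.2 × 0.08 × 0.07 × 0.11 × 0.15 = 3.572184 MJ
Total at Organism 16: 892.98 + 4.730544 + 3.572184 = 901.282728 MJ

901.3 MJ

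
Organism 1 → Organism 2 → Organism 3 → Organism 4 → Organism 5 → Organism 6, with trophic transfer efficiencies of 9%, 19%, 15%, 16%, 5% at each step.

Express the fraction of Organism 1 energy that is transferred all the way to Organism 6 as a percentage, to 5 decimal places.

0.00205%

Product of link efficiencies: 0.09 × 0.19 × 0.15 × 0.16 × 0.05 = 0.00002052
As a percentage: 0.00002052 × 100 = 0.00205%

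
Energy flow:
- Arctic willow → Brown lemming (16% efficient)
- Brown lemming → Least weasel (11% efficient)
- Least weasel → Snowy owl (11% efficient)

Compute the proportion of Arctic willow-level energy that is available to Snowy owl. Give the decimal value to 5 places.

0.00194

Product of link efficiencies: 0.16 × 0.11 × 0.11 = 0.001936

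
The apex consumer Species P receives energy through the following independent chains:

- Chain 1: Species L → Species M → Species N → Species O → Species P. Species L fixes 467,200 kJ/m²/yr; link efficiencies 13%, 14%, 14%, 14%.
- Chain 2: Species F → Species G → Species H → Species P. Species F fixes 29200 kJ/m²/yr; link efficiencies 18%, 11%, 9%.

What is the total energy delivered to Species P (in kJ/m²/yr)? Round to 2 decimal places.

Chain 1: 467200 × 0.13 × 0.14 × 0.14 × 0.14 = 166.659584 kJ/m²/yr
Chain 2: 29200 × 0.18 × 0.11 × 0.09 = 52.0344 kJ/m²/yr
Total at Species P: 166.659584 + 52.0344 = 218.693984 kJ/m²/yr

218.69 kJ/m²/yr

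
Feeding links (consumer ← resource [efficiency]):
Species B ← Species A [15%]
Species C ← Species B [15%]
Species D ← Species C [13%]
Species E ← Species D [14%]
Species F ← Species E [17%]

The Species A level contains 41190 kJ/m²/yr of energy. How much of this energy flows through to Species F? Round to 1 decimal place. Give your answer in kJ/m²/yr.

2.9 kJ/m²/yr

Species B: 41190 × 0.15 = 6178.5 kJ/m²/yr
Species C: 6178.5 × 0.15 = 926.775 kJ/m²/yr
Species D: 926.775 × 0.13 = 120.48075 kJ/m²/yr
Species E: 120.48075 × 0.14 = 16.867305 kJ/m²/yr
Species F: 16.867305 × 0.17 = 2.86744185 kJ/m²/yr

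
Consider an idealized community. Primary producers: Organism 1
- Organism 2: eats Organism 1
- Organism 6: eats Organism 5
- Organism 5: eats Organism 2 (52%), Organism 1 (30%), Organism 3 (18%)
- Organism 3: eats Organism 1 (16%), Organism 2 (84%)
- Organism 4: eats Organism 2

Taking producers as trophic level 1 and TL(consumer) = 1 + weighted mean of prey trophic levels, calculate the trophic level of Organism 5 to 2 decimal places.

2.85

Organism 2: 1 + 1 = 2
Organism 3: 1 + (0.16×1 + 0.84×2) = 2.84
Organism 4: 1 + 2 = 3
Organism 5: 1 + (0.52×2 + 0.3×1 + 0.18×2.84) = 2.8512
Organism 6: 1 + 2.8512 = 3.8512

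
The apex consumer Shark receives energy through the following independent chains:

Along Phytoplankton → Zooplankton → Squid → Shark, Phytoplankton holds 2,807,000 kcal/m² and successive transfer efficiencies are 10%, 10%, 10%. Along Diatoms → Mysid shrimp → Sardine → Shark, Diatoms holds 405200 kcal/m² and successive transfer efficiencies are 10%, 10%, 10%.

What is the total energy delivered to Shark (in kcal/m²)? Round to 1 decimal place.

Via Phytoplankton: 2807000 × 0.1 × 0.1 × 0.1 = 2807 kcal/m²
Via Diatoms: 405200 × 0.1 × 0.1 × 0.1 = 405.2 kcal/m²
Total at Shark: 2807 + 405.2 = 3212.2 kcal/m²

3212.2 kcal/m²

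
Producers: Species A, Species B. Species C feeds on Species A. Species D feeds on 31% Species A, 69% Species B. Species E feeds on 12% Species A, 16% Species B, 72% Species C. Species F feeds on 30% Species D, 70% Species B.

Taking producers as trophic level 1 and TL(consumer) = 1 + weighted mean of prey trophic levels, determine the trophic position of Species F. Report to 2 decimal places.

2.30

Species C: 1 + 1 = 2
Species D: 1 + (0.31×1 + 0.69×1) = 2
Species E: 1 + (0.12×1 + 0.16×1 + 0.72×2) = 2.72
Species F: 1 + (0.3×2 + 0.7×1) = 2.3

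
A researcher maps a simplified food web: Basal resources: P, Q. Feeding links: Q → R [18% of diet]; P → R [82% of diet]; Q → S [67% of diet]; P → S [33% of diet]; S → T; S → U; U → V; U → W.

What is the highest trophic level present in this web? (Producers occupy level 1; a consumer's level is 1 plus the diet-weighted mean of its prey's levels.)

R: 1 + (0.18×1 + 0.82×1) = 2
S: 1 + (0.67×1 + 0.33×1) = 2
T: 1 + 2 = 3
U: 1 + 2 = 3
V: 1 + 3 = 4
W: 1 + 3 = 4

4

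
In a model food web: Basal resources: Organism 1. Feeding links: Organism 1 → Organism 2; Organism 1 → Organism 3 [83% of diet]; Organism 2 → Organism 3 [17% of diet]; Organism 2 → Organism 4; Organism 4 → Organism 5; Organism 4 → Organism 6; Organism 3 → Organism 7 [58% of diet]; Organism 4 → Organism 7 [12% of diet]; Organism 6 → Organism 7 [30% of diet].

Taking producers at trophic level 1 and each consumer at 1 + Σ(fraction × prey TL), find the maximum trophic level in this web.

Organism 2: 1 + 1 = 2
Organism 3: 1 + (0.83×1 + 0.17×2) = 2.17
Organism 4: 1 + 2 = 3
Organism 5: 1 + 3 = 4
Organism 6: 1 + 3 = 4
Organism 7: 1 + (0.58×2.17 + 0.12×3 + 0.3×4) = 3.8186

4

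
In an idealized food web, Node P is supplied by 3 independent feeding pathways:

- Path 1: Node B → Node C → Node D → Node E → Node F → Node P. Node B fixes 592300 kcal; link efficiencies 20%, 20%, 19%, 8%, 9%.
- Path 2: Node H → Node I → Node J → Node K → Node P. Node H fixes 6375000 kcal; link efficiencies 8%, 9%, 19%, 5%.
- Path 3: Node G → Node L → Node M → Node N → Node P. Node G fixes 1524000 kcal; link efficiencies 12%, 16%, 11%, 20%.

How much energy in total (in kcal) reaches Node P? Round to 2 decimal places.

1112.20 kcal

Path 1: 592300 × 0.2 × 0.2 × 0.19 × 0.08 × 0.09 = 32.410656 kcal
Path 2: 6375000 × 0.08 × 0.09 × 0.19 × 0.05 = 436.05 kcal
Path 3: 1524000 × 0.12 × 0.16 × 0.11 × 0.2 = 643.7376 kcal
Total at Node P: 32.410656 + 436.05 + 643.7376 = 1112.198256 kcal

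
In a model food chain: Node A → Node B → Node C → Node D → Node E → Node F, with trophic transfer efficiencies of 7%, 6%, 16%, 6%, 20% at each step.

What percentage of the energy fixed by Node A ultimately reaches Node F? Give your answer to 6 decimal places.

Product of link efficiencies: 0.07 × 0.06 × 0.16 × 0.06 × 0.2 = 0.000008064
As a percentage: 0.000008064 × 100 = 0.000806%

0.000806%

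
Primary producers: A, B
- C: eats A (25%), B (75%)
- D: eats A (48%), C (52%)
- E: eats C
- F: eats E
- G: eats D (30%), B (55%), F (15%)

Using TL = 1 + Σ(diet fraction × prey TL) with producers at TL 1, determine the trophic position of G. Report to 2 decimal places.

C: 1 + (0.25×1 + 0.75×1) = 2
D: 1 + (0.48×1 + 0.52×2) = 2.52
E: 1 + 2 = 3
F: 1 + 3 = 4
G: 1 + (0.3×2.52 + 0.55×1 + 0.15×4) = 2.906

2.91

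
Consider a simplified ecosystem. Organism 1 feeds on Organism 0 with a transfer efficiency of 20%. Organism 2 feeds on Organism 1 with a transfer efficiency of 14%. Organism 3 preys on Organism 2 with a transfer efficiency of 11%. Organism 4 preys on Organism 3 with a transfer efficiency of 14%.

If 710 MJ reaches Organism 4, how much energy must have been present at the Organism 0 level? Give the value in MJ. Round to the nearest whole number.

Cumulative transfer efficiency: 0.2 × 0.14 × 0.11 × 0.14 = 0.0004312
Organism 0 energy = 710 / 0.0004312 = 1646568 MJ

1646568 MJ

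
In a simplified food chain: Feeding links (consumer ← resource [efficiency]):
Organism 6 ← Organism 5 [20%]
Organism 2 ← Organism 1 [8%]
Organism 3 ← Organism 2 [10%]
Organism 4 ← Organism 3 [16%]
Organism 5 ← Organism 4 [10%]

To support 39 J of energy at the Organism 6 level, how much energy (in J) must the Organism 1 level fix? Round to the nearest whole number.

Cumulative transfer efficiency: 0.08 × 0.1 × 0.16 × 0.1 × 0.2 = 0.0000256
Organism 1 energy = 39 / 0.0000256 = 1523438 J

1523438 J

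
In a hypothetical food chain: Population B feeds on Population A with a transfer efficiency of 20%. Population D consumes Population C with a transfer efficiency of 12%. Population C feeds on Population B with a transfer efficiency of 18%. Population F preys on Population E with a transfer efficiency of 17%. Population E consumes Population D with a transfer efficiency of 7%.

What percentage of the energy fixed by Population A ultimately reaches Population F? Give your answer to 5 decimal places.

Product of link efficiencies: 0.2 × 0.18 × 0.12 × 0.07 × 0.17 = 0.000051408
As a percentage: 0.000051408 × 100 = 0.00514%

0.00514%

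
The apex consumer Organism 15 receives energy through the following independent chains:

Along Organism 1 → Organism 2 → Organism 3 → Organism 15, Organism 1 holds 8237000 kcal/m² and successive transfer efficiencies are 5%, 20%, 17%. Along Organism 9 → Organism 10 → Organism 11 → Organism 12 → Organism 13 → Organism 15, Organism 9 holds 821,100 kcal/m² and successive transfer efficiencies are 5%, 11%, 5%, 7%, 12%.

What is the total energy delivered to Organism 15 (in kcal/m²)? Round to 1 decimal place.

Via Organism 1: 8237000 × 0.05 × 0.2 × 0.17 = 14002.9 kcal/m²
Via Organism 9: 821100 × 0.05 × 0.11 × 0.05 × 0.07 × 0.12 = 1.896741 kcal/m²
Total at Organism 15: 14002.9 + 1.896741 = 14004.796741 kcal/m²

14004.8 kcal/m²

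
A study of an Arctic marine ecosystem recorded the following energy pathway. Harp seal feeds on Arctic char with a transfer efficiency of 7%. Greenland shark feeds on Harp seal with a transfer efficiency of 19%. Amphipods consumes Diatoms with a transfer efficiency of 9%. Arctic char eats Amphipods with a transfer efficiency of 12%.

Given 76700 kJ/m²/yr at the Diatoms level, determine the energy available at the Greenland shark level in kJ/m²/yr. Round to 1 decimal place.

11.0 kJ/m²/yr

Amphipods: 76700 × 0.09 = 6903 kJ/m²/yr
Arctic char: 6903 × 0.12 = 828.36 kJ/m²/yr
Harp seal: 828.36 × 0.07 = 57.9852 kJ/m²/yr
Greenland shark: 57.9852 × 0.19 = 11.017188 kJ/m²/yr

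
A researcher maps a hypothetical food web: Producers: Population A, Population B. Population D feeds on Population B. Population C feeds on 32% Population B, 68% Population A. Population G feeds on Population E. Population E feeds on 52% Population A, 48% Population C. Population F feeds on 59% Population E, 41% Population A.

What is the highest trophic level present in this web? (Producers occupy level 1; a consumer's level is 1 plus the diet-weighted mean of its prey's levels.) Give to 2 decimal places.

3.48

Population C: 1 + (0.32×1 + 0.68×1) = 2
Population D: 1 + 1 = 2
Population E: 1 + (0.52×1 + 0.48×2) = 2.48
Population F: 1 + (0.59×2.48 + 0.41×1) = 2.8732
Population G: 1 + 2.48 = 3.48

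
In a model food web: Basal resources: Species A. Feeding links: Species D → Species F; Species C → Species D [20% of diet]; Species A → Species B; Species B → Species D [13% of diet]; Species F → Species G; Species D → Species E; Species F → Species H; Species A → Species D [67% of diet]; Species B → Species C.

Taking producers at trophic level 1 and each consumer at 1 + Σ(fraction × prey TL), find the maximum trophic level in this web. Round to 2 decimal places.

4.53

Species B: 1 + 1 = 2
Species C: 1 + 2 = 3
Species D: 1 + (0.2×3 + 0.67×1 + 0.13×2) = 2.53
Species E: 1 + 2.53 = 3.53
Species F: 1 + 2.53 = 3.53
Species G: 1 + 3.53 = 4.53
Species H: 1 + 3.53 = 4.53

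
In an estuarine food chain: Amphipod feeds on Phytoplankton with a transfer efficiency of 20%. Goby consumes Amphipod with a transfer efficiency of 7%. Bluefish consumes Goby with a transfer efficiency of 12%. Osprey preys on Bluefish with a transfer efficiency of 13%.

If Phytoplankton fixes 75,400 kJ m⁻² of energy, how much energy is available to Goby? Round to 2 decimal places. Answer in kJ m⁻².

Amphipod: 75400 × 0.2 = 15080 kJ m⁻²
Goby: 15080 × 0.07 = 1055.6 kJ m⁻²

1055.60 kJ m⁻²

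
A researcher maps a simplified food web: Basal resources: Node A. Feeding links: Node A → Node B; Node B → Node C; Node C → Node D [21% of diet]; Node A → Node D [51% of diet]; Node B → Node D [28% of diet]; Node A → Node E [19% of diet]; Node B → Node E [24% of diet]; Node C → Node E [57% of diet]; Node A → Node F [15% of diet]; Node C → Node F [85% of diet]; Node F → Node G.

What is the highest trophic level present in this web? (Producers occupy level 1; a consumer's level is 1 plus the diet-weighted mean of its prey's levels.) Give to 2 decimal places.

4.70

Node B: 1 + 1 = 2
Node C: 1 + 2 = 3
Node D: 1 + (0.21×3 + 0.51×1 + 0.28×2) = 2.7
Node E: 1 + (0.19×1 + 0.24×2 + 0.57×3) = 3.38
Node F: 1 + (0.15×1 + 0.85×3) = 3.7
Node G: 1 + 3.7 = 4.7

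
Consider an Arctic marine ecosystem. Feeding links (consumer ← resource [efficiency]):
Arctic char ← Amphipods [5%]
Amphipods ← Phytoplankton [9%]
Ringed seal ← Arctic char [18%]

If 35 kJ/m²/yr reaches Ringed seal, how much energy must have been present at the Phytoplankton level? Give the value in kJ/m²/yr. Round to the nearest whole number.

Cumulative transfer efficiency: 0.09 × 0.05 × 0.18 = 0.00081
Phytoplankton energy = 35 / 0.00081 = 43210 kJ/m²/yr

43210 kJ/m²/yr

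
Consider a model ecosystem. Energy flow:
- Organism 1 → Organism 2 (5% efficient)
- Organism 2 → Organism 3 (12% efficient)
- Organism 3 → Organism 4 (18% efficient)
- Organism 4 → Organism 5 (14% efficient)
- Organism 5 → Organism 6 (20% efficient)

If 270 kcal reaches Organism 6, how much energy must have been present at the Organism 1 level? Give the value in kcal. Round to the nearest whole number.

8928571 kcal

Cumulative transfer efficiency: 0.05 × 0.12 × 0.18 × 0.14 × 0.2 = 0.00003024
Organism 1 energy = 270 / 0.00003024 = 8928571 kcal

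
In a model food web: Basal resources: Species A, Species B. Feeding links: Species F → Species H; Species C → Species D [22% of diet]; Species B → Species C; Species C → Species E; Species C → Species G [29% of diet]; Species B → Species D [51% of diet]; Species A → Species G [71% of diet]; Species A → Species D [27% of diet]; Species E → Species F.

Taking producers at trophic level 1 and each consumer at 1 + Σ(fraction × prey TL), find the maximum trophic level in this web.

5

Species C: 1 + 1 = 2
Species D: 1 + (0.51×1 + 0.27×1 + 0.22×2) = 2.22
Species E: 1 + 2 = 3
Species F: 1 + 3 = 4
Species G: 1 + (0.29×2 + 0.71×1) = 2.29
Species H: 1 + 4 = 5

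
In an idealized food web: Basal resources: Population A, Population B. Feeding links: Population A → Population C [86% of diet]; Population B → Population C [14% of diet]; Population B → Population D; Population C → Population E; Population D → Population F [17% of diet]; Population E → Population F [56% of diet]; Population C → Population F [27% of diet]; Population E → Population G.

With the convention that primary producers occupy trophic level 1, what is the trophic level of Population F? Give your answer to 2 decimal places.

Population C: 1 + (0.86×1 + 0.14×1) = 2
Population D: 1 + 1 = 2
Population E: 1 + 2 = 3
Population F: 1 + (0.17×2 + 0.56×3 + 0.27×2) = 3.56
Population G: 1 + 3 = 4

3.56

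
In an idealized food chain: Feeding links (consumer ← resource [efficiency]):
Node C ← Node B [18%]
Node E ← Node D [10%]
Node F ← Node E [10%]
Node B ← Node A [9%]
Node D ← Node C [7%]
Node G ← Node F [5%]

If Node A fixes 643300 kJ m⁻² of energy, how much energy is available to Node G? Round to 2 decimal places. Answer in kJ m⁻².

Node B: 643300 × 0.09 = 57897 kJ m⁻²
Node C: 57897 × 0.18 = 10421.46 kJ m⁻²
Node D: 10421.46 × 0.07 = 729.5022 kJ m⁻²
Node E: 729.5022 × 0.1 = 72.95022 kJ m⁻²
Node F: 72.95022 × 0.1 = 7.295022 kJ m⁻²
Node G: 7.295022 × 0.05 = 0.3647511 kJ m⁻²

0.36 kJ m⁻²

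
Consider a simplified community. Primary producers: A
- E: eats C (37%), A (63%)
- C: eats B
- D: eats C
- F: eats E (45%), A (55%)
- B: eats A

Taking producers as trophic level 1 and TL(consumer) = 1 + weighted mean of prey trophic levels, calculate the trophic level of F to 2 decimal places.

2.78

B: 1 + 1 = 2
C: 1 + 2 = 3
D: 1 + 3 = 4
E: 1 + (0.37×3 + 0.63×1) = 2.74
F: 1 + (0.45×2.74 + 0.55×1) = 2.783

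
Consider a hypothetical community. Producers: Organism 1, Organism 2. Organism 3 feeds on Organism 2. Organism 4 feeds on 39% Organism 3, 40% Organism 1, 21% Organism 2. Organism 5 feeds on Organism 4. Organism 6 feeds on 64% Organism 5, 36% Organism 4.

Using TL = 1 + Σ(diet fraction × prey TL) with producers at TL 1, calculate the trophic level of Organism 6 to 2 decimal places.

4.03

Organism 3: 1 + 1 = 2
Organism 4: 1 + (0.39×2 + 0.4×1 + 0.21×1) = 2.39
Organism 5: 1 + 2.39 = 3.39
Organism 6: 1 + (0.64×3.39 + 0.36×2.39) = 4.03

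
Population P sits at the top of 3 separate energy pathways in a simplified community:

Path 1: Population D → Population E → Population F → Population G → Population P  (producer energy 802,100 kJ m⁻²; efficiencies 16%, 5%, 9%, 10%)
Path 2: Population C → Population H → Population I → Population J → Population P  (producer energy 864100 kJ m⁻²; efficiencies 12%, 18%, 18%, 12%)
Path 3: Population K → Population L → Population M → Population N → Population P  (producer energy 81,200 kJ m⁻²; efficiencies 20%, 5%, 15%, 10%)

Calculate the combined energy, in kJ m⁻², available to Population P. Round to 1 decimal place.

Path 1: 802100 × 0.16 × 0.05 × 0.09 × 0.1 = 57.7512 kJ m⁻²
Path 2: 864100 × 0.12 × 0.18 × 0.18 × 0.12 = 403.154496 kJ m⁻²
Path 3: 81200 × 0.2 × 0.05 × 0.15 × 0.1 = 12.18 kJ m⁻²
Total at Population P: 57.7512 + 403.154496 + 12.18 = 473.085696 kJ m⁻²

473.1 kJ m⁻²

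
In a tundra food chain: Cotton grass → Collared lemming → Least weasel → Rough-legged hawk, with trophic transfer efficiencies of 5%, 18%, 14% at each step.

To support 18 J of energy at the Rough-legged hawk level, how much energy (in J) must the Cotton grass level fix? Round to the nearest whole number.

14286 J

Cumulative transfer efficiency: 0.05 × 0.18 × 0.14 = 0.00126
Cotton grass energy = 18 / 0.00126 = 14286 J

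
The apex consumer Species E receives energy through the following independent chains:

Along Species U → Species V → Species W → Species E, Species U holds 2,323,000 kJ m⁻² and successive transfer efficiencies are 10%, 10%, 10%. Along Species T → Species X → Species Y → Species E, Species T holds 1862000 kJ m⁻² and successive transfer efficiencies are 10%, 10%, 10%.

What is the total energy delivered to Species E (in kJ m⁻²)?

Via Species U: 2323000 × 0.1 × 0.1 × 0.1 = 2323 kJ m⁻²
Via Species T: 1862000 × 0.1 × 0.1 × 0.1 = 1862 kJ m⁻²
Total at Species E: 2323 + 1862 = 4185 kJ m⁻²

4185 kJ m⁻²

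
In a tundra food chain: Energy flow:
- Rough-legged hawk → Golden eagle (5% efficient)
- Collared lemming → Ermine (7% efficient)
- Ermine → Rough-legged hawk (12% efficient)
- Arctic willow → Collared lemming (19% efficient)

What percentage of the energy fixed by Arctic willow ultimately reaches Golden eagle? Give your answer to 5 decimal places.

0.00798%

Product of link efficiencies: 0.19 × 0.07 × 0.12 × 0.05 = 0.0000798
As a percentage: 0.0000798 × 100 = 0.00798%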